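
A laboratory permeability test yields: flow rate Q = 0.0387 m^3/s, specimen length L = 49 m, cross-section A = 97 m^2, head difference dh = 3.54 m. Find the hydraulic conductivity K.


From K = Q*L / (A*dh):
Numerator: Q*L = 0.0387 * 49 = 1.8963.
Denominator: A*dh = 97 * 3.54 = 343.38.
K = 1.8963 / 343.38 = 0.005522 m/s.

0.005522


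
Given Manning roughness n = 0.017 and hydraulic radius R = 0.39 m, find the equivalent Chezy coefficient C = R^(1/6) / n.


The Chezy coefficient relates to Manning's n through C = R^(1/6) / n.
R^(1/6) = 0.39^(1/6) = 0.85476.
C = 0.85476 / 0.017 = 50.28 m^(1/2)/s.

50.28


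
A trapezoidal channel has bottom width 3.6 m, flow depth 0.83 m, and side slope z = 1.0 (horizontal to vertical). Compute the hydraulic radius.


For a trapezoidal section with side slope z:
A = (b + z*y)*y = (3.6 + 1.0*0.83)*0.83 = 3.677 m^2.
P = b + 2*y*sqrt(1 + z^2) = 3.6 + 2*0.83*sqrt(1 + 1.0^2) = 5.948 m.
R = A/P = 3.677 / 5.948 = 0.6182 m.

0.6182


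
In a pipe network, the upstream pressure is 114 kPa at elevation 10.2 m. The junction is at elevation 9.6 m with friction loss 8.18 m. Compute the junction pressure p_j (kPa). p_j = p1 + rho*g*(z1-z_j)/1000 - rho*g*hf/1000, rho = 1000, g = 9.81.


Junction pressure: p_j = p1 + rho*g*(z1 - z_j)/1000 - rho*g*hf/1000.
Elevation term = 1000*9.81*(10.2 - 9.6)/1000 = 5.886 kPa.
Friction term = 1000*9.81*8.18/1000 = 80.246 kPa.
p_j = 114 + 5.886 - 80.246 = 39.64 kPa.

39.64


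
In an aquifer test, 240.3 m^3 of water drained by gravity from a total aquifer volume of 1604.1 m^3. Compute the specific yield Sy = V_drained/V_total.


Specific yield Sy = Volume drained / Total volume.
Sy = 240.3 / 1604.1
   = 0.1498.

0.1498


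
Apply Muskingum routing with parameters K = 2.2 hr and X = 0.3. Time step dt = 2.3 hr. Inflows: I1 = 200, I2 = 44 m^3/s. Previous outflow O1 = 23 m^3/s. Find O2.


Muskingum coefficients:
denom = 2*K*(1-X) + dt = 2*2.2*(1-0.3) + 2.3 = 5.38.
C0 = (dt - 2*K*X)/denom = (2.3 - 2*2.2*0.3)/5.38 = 0.1822.
C1 = (dt + 2*K*X)/denom = (2.3 + 2*2.2*0.3)/5.38 = 0.6729.
C2 = (2*K*(1-X) - dt)/denom = 0.145.
O2 = C0*I2 + C1*I1 + C2*O1
   = 0.1822*44 + 0.6729*200 + 0.145*23
   = 145.92 m^3/s.

145.92


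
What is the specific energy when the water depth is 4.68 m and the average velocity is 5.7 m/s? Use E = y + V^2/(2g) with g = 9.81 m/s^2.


Specific energy E = y + V^2/(2g).
Velocity head = V^2/(2g) = 5.7^2 / (2*9.81) = 32.49 / 19.62 = 1.656 m.
E = 4.68 + 1.656 = 6.336 m.

6.336


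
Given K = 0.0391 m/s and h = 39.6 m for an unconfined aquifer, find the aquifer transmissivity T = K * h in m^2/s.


Transmissivity is defined as T = K * h.
T = 0.0391 * 39.6
  = 1.5484 m^2/s.

1.5484


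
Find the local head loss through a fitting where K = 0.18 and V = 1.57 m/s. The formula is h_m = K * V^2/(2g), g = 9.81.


Minor loss formula: h_m = K * V^2/(2g).
V^2 = 1.57^2 = 2.4649.
V^2/(2g) = 2.4649 / 19.62 = 0.1256 m.
h_m = 0.18 * 0.1256 = 0.0226 m.

0.0226


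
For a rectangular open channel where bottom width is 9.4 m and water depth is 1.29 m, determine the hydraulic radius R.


For a rectangular section:
Flow area A = b * y = 9.4 * 1.29 = 12.13 m^2.
Wetted perimeter P = b + 2y = 9.4 + 2*1.29 = 11.98 m.
Hydraulic radius R = A/P = 12.13 / 11.98 = 1.0122 m.

1.0122


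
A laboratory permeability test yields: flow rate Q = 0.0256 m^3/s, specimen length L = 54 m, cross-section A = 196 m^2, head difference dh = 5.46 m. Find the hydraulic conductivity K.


From K = Q*L / (A*dh):
Numerator: Q*L = 0.0256 * 54 = 1.3824.
Denominator: A*dh = 196 * 5.46 = 1070.16.
K = 1.3824 / 1070.16 = 0.001292 m/s.

0.001292


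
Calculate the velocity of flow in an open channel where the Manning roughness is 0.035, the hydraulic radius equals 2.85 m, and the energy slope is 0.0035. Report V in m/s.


Manning's equation gives V = (1/n) * R^(2/3) * S^(1/2).
First, compute R^(2/3) = 2.85^(2/3) = 2.0102.
Next, S^(1/2) = 0.0035^(1/2) = 0.059161.
Then 1/n = 1/0.035 = 28.57.
V = 28.57 * 2.0102 * 0.059161 = 3.3978 m/s.

3.3978


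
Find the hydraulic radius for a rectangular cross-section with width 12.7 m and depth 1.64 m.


For a rectangular section:
Flow area A = b * y = 12.7 * 1.64 = 20.83 m^2.
Wetted perimeter P = b + 2y = 12.7 + 2*1.64 = 15.98 m.
Hydraulic radius R = A/P = 20.83 / 15.98 = 1.3034 m.

1.3034


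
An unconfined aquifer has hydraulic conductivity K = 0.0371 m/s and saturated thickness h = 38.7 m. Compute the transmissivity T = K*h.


Transmissivity is defined as T = K * h.
T = 0.0371 * 38.7
  = 1.4358 m^2/s.

1.4358


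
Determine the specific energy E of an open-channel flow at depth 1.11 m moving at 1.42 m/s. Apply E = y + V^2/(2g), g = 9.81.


Specific energy E = y + V^2/(2g).
Velocity head = V^2/(2g) = 1.42^2 / (2*9.81) = 2.0164 / 19.62 = 0.1028 m.
E = 1.11 + 0.1028 = 1.2128 m.

1.2128


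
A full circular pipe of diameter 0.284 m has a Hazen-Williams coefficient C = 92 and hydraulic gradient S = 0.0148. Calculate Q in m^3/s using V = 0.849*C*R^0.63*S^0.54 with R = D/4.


For a full circular pipe, R = D/4 = 0.284/4 = 0.071 m.
V = 0.849 * 92 * 0.071^0.63 * 0.0148^0.54
  = 0.849 * 92 * 0.188926 * 0.102788
  = 1.5168 m/s.
Pipe area A = pi*D^2/4 = pi*0.284^2/4 = 0.0633 m^2.
Q = A * V = 0.0633 * 1.5168 = 0.0961 m^3/s.

0.0961


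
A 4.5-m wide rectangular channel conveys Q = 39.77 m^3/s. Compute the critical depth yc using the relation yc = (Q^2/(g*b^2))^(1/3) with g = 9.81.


Using yc = (Q^2 / (g * b^2))^(1/3):
Q^2 = 39.77^2 = 1581.65.
g * b^2 = 9.81 * 4.5^2 = 9.81 * 20.25 = 198.65.
Q^2 / (g*b^2) = 1581.65 / 198.65 = 7.962.
yc = 7.962^(1/3) = 1.9968 m.

1.9968


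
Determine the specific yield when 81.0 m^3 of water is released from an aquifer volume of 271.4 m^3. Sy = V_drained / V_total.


Specific yield Sy = Volume drained / Total volume.
Sy = 81.0 / 271.4
   = 0.2985.

0.2985


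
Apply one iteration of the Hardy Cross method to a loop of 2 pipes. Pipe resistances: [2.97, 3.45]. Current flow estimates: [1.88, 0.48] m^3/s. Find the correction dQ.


Numerator terms (r*Q*|Q|): 2.97*1.88*|1.88| = 10.4972; 3.45*0.48*|0.48| = 0.7949.
Sum of numerator = 11.292.
Denominator terms (r*|Q|): 2.97*|1.88| = 5.5836; 3.45*|0.48| = 1.656.
2 * sum of denominator = 2 * 7.2396 = 14.4792.
dQ = -11.292 / 14.4792 = -0.7799 m^3/s.

-0.7799


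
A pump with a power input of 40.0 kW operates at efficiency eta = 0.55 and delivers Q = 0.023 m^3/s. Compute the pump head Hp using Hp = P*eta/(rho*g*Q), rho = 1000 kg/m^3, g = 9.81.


Pump head formula: Hp = P * eta / (rho * g * Q).
Numerator: P * eta = 40.0 * 1000 * 0.55 = 22000.0 W.
Denominator: rho * g * Q = 1000 * 9.81 * 0.023 = 225.63.
Hp = 22000.0 / 225.63 = 97.5 m.

97.5


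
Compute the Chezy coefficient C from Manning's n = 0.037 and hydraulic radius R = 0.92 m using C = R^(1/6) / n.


The Chezy coefficient relates to Manning's n through C = R^(1/6) / n.
R^(1/6) = 0.92^(1/6) = 0.986199.
C = 0.986199 / 0.037 = 26.65 m^(1/2)/s.

26.65


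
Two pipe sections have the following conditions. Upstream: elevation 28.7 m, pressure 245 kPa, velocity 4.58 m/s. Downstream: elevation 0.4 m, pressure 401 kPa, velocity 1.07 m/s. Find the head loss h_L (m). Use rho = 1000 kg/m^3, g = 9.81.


Total head at each section: H = z + p/(rho*g) + V^2/(2g).
H1 = 28.7 + 245*1000/(1000*9.81) + 4.58^2/(2*9.81)
   = 28.7 + 24.975 + 1.0691
   = 54.744 m.
H2 = 0.4 + 401*1000/(1000*9.81) + 1.07^2/(2*9.81)
   = 0.4 + 40.877 + 0.0584
   = 41.335 m.
h_L = H1 - H2 = 54.744 - 41.335 = 13.409 m.

13.409


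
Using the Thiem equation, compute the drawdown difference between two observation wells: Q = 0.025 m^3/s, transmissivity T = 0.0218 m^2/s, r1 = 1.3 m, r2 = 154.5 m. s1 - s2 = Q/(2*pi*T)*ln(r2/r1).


Thiem equation: s1 - s2 = Q/(2*pi*T) * ln(r2/r1).
ln(r2/r1) = ln(154.5/1.3) = 4.7778.
Q/(2*pi*T) = 0.025 / (2*pi*0.0218) = 0.025 / 0.137 = 0.1825.
s1 - s2 = 0.1825 * 4.7778 = 0.872 m.

0.872


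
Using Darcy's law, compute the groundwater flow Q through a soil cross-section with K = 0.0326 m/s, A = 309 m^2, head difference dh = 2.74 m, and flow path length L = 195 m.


Darcy's law: Q = K * A * i, where i = dh/L.
Hydraulic gradient i = 2.74 / 195 = 0.014051.
Q = 0.0326 * 309 * 0.014051
  = 0.1415 m^3/s.

0.1415


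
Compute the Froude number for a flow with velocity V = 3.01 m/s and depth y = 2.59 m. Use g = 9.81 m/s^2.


The Froude number is defined as Fr = V / sqrt(g*y).
g*y = 9.81 * 2.59 = 25.4079.
sqrt(g*y) = sqrt(25.4079) = 5.0406.
Fr = 3.01 / 5.0406 = 0.5971.

0.5971


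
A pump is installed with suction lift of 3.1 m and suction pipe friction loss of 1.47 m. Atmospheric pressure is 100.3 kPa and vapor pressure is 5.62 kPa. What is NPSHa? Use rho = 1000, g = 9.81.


NPSHa = p_atm/(rho*g) - z_s - hf_s - p_vap/(rho*g).
p_atm/(rho*g) = 100.3*1000 / (1000*9.81) = 10.224 m.
p_vap/(rho*g) = 5.62*1000 / (1000*9.81) = 0.573 m.
NPSHa = 10.224 - 3.1 - 1.47 - 0.573
      = 5.08 m.

5.08


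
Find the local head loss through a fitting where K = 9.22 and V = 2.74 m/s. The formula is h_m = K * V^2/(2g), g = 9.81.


Minor loss formula: h_m = K * V^2/(2g).
V^2 = 2.74^2 = 7.5076.
V^2/(2g) = 7.5076 / 19.62 = 0.3827 m.
h_m = 9.22 * 0.3827 = 3.528 m.

3.528


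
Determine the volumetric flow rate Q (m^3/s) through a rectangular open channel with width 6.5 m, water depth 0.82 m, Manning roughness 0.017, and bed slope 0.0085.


For a rectangular channel, the cross-sectional area A = b * y = 6.5 * 0.82 = 5.33 m^2.
The wetted perimeter P = b + 2y = 6.5 + 2*0.82 = 8.14 m.
Hydraulic radius R = A/P = 5.33/8.14 = 0.6548 m.
Velocity V = (1/n)*R^(2/3)*S^(1/2) = (1/0.017)*0.6548^(2/3)*0.0085^(1/2) = 4.0894 m/s.
Discharge Q = A * V = 5.33 * 4.0894 = 21.797 m^3/s.

21.797


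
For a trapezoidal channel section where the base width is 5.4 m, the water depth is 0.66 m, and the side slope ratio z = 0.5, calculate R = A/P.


For a trapezoidal section with side slope z:
A = (b + z*y)*y = (5.4 + 0.5*0.66)*0.66 = 3.782 m^2.
P = b + 2*y*sqrt(1 + z^2) = 5.4 + 2*0.66*sqrt(1 + 0.5^2) = 6.876 m.
R = A/P = 3.782 / 6.876 = 0.55 m.

0.55


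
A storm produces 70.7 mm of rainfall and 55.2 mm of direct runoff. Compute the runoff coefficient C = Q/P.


The runoff coefficient C = runoff depth / rainfall depth.
C = 55.2 / 70.7
  = 0.7808.

0.7808


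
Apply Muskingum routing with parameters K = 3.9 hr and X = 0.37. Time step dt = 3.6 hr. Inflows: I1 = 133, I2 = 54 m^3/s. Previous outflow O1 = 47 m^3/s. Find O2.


Muskingum coefficients:
denom = 2*K*(1-X) + dt = 2*3.9*(1-0.37) + 3.6 = 8.514.
C0 = (dt - 2*K*X)/denom = (3.6 - 2*3.9*0.37)/8.514 = 0.0839.
C1 = (dt + 2*K*X)/denom = (3.6 + 2*3.9*0.37)/8.514 = 0.7618.
C2 = (2*K*(1-X) - dt)/denom = 0.1543.
O2 = C0*I2 + C1*I1 + C2*O1
   = 0.0839*54 + 0.7618*133 + 0.1543*47
   = 113.1 m^3/s.

113.1


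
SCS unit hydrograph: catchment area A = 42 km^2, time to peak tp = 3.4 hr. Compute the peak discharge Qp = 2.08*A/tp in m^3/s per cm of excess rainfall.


SCS formula: Qp = 2.08 * A / tp.
Qp = 2.08 * 42 / 3.4
   = 87.36 / 3.4
   = 25.69 m^3/s per cm.

25.69


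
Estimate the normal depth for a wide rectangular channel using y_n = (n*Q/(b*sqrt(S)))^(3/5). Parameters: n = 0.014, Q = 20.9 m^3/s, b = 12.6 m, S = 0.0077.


We use the wide-channel approximation y_n = (n*Q/(b*sqrt(S)))^(3/5).
sqrt(S) = sqrt(0.0077) = 0.08775.
Numerator: n*Q = 0.014 * 20.9 = 0.2926.
Denominator: b*sqrt(S) = 12.6 * 0.08775 = 1.10565.
arg = 0.2646.
y_n = 0.2646^(3/5) = 0.4504 m.

0.4504


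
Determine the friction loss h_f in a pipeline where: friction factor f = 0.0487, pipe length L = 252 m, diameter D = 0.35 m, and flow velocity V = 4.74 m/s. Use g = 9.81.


Darcy-Weisbach equation: h_f = f * (L/D) * V^2/(2g).
f * L/D = 0.0487 * 252/0.35 = 35.064.
V^2/(2g) = 4.74^2 / (2*9.81) = 22.4676 / 19.62 = 1.1451 m.
h_f = 35.064 * 1.1451 = 40.153 m.

40.153


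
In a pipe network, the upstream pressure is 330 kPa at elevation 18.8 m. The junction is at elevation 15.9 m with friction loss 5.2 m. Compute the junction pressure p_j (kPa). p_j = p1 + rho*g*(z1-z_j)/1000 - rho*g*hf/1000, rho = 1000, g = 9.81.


Junction pressure: p_j = p1 + rho*g*(z1 - z_j)/1000 - rho*g*hf/1000.
Elevation term = 1000*9.81*(18.8 - 15.9)/1000 = 28.449 kPa.
Friction term = 1000*9.81*5.2/1000 = 51.012 kPa.
p_j = 330 + 28.449 - 51.012 = 307.44 kPa.

307.44


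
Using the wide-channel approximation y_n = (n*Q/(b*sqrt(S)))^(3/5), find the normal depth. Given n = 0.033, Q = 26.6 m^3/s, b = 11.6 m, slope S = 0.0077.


We use the wide-channel approximation y_n = (n*Q/(b*sqrt(S)))^(3/5).
sqrt(S) = sqrt(0.0077) = 0.08775.
Numerator: n*Q = 0.033 * 26.6 = 0.8778.
Denominator: b*sqrt(S) = 11.6 * 0.08775 = 1.0179.
arg = 0.8624.
y_n = 0.8624^(3/5) = 0.915 m.

0.915


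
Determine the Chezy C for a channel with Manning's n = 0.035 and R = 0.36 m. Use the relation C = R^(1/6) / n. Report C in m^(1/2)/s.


The Chezy coefficient relates to Manning's n through C = R^(1/6) / n.
R^(1/6) = 0.36^(1/6) = 0.843433.
C = 0.843433 / 0.035 = 24.1 m^(1/2)/s.

24.1


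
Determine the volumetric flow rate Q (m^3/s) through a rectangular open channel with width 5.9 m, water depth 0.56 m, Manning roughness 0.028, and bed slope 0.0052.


For a rectangular channel, the cross-sectional area A = b * y = 5.9 * 0.56 = 3.3 m^2.
The wetted perimeter P = b + 2y = 5.9 + 2*0.56 = 7.02 m.
Hydraulic radius R = A/P = 3.3/7.02 = 0.4707 m.
Velocity V = (1/n)*R^(2/3)*S^(1/2) = (1/0.028)*0.4707^(2/3)*0.0052^(1/2) = 1.5583 m/s.
Discharge Q = A * V = 3.3 * 1.5583 = 5.149 m^3/s.

5.149


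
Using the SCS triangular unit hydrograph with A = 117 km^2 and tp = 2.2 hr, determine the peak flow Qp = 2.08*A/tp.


SCS formula: Qp = 2.08 * A / tp.
Qp = 2.08 * 117 / 2.2
   = 243.36 / 2.2
   = 110.62 m^3/s per cm.

110.62


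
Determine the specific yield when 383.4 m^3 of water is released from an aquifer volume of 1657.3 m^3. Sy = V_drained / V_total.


Specific yield Sy = Volume drained / Total volume.
Sy = 383.4 / 1657.3
   = 0.2313.

0.2313


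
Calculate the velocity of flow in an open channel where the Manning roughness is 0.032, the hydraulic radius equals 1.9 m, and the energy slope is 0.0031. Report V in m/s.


Manning's equation gives V = (1/n) * R^(2/3) * S^(1/2).
First, compute R^(2/3) = 1.9^(2/3) = 1.534.
Next, S^(1/2) = 0.0031^(1/2) = 0.055678.
Then 1/n = 1/0.032 = 31.25.
V = 31.25 * 1.534 * 0.055678 = 2.6691 m/s.

2.6691


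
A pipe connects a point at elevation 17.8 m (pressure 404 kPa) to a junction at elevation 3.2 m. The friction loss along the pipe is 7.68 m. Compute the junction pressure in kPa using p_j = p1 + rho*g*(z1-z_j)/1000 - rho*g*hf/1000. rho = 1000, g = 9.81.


Junction pressure: p_j = p1 + rho*g*(z1 - z_j)/1000 - rho*g*hf/1000.
Elevation term = 1000*9.81*(17.8 - 3.2)/1000 = 143.226 kPa.
Friction term = 1000*9.81*7.68/1000 = 75.341 kPa.
p_j = 404 + 143.226 - 75.341 = 471.89 kPa.

471.89


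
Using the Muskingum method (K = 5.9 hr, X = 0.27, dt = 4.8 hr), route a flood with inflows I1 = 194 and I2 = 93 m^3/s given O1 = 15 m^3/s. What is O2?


Muskingum coefficients:
denom = 2*K*(1-X) + dt = 2*5.9*(1-0.27) + 4.8 = 13.414.
C0 = (dt - 2*K*X)/denom = (4.8 - 2*5.9*0.27)/13.414 = 0.1203.
C1 = (dt + 2*K*X)/denom = (4.8 + 2*5.9*0.27)/13.414 = 0.5953.
C2 = (2*K*(1-X) - dt)/denom = 0.2843.
O2 = C0*I2 + C1*I1 + C2*O1
   = 0.1203*93 + 0.5953*194 + 0.2843*15
   = 130.95 m^3/s.

130.95


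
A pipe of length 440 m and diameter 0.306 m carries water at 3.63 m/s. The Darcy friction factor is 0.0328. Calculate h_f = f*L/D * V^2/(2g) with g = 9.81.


Darcy-Weisbach equation: h_f = f * (L/D) * V^2/(2g).
f * L/D = 0.0328 * 440/0.306 = 47.1634.
V^2/(2g) = 3.63^2 / (2*9.81) = 13.1769 / 19.62 = 0.6716 m.
h_f = 47.1634 * 0.6716 = 31.675 m.

31.675


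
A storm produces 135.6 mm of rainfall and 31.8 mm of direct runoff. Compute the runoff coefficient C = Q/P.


The runoff coefficient C = runoff depth / rainfall depth.
C = 31.8 / 135.6
  = 0.2345.

0.2345


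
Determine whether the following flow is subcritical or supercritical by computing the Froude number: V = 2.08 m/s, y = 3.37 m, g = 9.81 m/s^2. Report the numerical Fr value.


The Froude number is defined as Fr = V / sqrt(g*y).
g*y = 9.81 * 3.37 = 33.0597.
sqrt(g*y) = sqrt(33.0597) = 5.7498.
Fr = 2.08 / 5.7498 = 0.3618.
Since Fr < 1, the flow is subcritical.

0.3618


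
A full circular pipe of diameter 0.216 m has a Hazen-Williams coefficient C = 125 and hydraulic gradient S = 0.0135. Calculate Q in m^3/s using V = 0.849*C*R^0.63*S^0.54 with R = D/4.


For a full circular pipe, R = D/4 = 0.216/4 = 0.054 m.
V = 0.849 * 125 * 0.054^0.63 * 0.0135^0.54
  = 0.849 * 125 * 0.159004 * 0.097809
  = 1.6505 m/s.
Pipe area A = pi*D^2/4 = pi*0.216^2/4 = 0.0366 m^2.
Q = A * V = 0.0366 * 1.6505 = 0.0605 m^3/s.

0.0605


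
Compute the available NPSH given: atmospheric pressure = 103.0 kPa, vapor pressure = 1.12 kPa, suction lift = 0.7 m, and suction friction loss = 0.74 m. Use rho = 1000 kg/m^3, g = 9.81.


NPSHa = p_atm/(rho*g) - z_s - hf_s - p_vap/(rho*g).
p_atm/(rho*g) = 103.0*1000 / (1000*9.81) = 10.499 m.
p_vap/(rho*g) = 1.12*1000 / (1000*9.81) = 0.114 m.
NPSHa = 10.499 - 0.7 - 0.74 - 0.114
      = 8.95 m.

8.95


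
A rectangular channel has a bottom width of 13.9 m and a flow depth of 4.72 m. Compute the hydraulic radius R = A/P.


For a rectangular section:
Flow area A = b * y = 13.9 * 4.72 = 65.61 m^2.
Wetted perimeter P = b + 2y = 13.9 + 2*4.72 = 23.34 m.
Hydraulic radius R = A/P = 65.61 / 23.34 = 2.811 m.

2.811


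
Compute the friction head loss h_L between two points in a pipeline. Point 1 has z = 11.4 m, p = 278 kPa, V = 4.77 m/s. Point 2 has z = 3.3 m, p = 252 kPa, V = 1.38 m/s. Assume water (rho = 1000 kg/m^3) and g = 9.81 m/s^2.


Total head at each section: H = z + p/(rho*g) + V^2/(2g).
H1 = 11.4 + 278*1000/(1000*9.81) + 4.77^2/(2*9.81)
   = 11.4 + 28.338 + 1.1597
   = 40.898 m.
H2 = 3.3 + 252*1000/(1000*9.81) + 1.38^2/(2*9.81)
   = 3.3 + 25.688 + 0.0971
   = 29.085 m.
h_L = H1 - H2 = 40.898 - 29.085 = 11.813 m.

11.813


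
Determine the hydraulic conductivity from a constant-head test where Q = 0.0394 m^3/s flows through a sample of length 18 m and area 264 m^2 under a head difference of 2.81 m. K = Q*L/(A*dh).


From K = Q*L / (A*dh):
Numerator: Q*L = 0.0394 * 18 = 0.7092.
Denominator: A*dh = 264 * 2.81 = 741.84.
K = 0.7092 / 741.84 = 0.000956 m/s.

0.000956


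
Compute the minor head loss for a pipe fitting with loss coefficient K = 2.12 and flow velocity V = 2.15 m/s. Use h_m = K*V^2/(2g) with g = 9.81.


Minor loss formula: h_m = K * V^2/(2g).
V^2 = 2.15^2 = 4.6225.
V^2/(2g) = 4.6225 / 19.62 = 0.2356 m.
h_m = 2.12 * 0.2356 = 0.4995 m.

0.4995


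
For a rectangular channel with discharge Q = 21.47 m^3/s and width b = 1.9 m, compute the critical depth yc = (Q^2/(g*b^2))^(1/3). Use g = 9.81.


Using yc = (Q^2 / (g * b^2))^(1/3):
Q^2 = 21.47^2 = 460.96.
g * b^2 = 9.81 * 1.9^2 = 9.81 * 3.61 = 35.41.
Q^2 / (g*b^2) = 460.96 / 35.41 = 13.0178.
yc = 13.0178^(1/3) = 2.3523 m.

2.3523


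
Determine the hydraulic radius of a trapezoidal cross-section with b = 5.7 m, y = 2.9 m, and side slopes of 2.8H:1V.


For a trapezoidal section with side slope z:
A = (b + z*y)*y = (5.7 + 2.8*2.9)*2.9 = 40.078 m^2.
P = b + 2*y*sqrt(1 + z^2) = 5.7 + 2*2.9*sqrt(1 + 2.8^2) = 22.945 m.
R = A/P = 40.078 / 22.945 = 1.7467 m.

1.7467


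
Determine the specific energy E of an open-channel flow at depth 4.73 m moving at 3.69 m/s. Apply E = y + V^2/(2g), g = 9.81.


Specific energy E = y + V^2/(2g).
Velocity head = V^2/(2g) = 3.69^2 / (2*9.81) = 13.6161 / 19.62 = 0.694 m.
E = 4.73 + 0.694 = 5.424 m.

5.424


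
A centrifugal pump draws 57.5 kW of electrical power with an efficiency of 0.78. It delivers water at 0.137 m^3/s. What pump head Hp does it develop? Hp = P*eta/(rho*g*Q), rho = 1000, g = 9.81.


Pump head formula: Hp = P * eta / (rho * g * Q).
Numerator: P * eta = 57.5 * 1000 * 0.78 = 44850.0 W.
Denominator: rho * g * Q = 1000 * 9.81 * 0.137 = 1343.97.
Hp = 44850.0 / 1343.97 = 33.37 m.

33.37


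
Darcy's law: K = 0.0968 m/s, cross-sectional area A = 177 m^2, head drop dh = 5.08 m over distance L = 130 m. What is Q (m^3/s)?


Darcy's law: Q = K * A * i, where i = dh/L.
Hydraulic gradient i = 5.08 / 130 = 0.039077.
Q = 0.0968 * 177 * 0.039077
  = 0.6695 m^3/s.

0.6695


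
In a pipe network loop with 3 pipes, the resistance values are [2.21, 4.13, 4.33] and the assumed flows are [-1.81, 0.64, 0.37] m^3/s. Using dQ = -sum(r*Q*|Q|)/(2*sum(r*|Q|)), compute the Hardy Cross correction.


Numerator terms (r*Q*|Q|): 2.21*-1.81*|-1.81| = -7.2402; 4.13*0.64*|0.64| = 1.6916; 4.33*0.37*|0.37| = 0.5928.
Sum of numerator = -4.9558.
Denominator terms (r*|Q|): 2.21*|-1.81| = 4.0001; 4.13*|0.64| = 2.6432; 4.33*|0.37| = 1.6021.
2 * sum of denominator = 2 * 8.2454 = 16.4908.
dQ = --4.9558 / 16.4908 = 0.3005 m^3/s.

0.3005


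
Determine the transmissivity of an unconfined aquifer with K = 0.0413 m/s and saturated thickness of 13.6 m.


Transmissivity is defined as T = K * h.
T = 0.0413 * 13.6
  = 0.5617 m^2/s.

0.5617


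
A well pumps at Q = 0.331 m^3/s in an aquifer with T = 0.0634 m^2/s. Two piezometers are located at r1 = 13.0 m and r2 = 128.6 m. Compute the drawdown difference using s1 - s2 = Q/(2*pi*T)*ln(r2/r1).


Thiem equation: s1 - s2 = Q/(2*pi*T) * ln(r2/r1).
ln(r2/r1) = ln(128.6/13.0) = 2.2918.
Q/(2*pi*T) = 0.331 / (2*pi*0.0634) = 0.331 / 0.3984 = 0.8309.
s1 - s2 = 0.8309 * 2.2918 = 1.9043 m.

1.9043


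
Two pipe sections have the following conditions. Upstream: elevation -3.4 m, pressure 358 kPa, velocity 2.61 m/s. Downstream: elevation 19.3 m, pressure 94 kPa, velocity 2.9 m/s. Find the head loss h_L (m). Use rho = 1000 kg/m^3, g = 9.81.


Total head at each section: H = z + p/(rho*g) + V^2/(2g).
H1 = -3.4 + 358*1000/(1000*9.81) + 2.61^2/(2*9.81)
   = -3.4 + 36.493 + 0.3472
   = 33.441 m.
H2 = 19.3 + 94*1000/(1000*9.81) + 2.9^2/(2*9.81)
   = 19.3 + 9.582 + 0.4286
   = 29.311 m.
h_L = H1 - H2 = 33.441 - 29.311 = 4.13 m.

4.13


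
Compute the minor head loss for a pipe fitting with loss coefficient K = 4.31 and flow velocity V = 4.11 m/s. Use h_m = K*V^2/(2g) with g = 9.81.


Minor loss formula: h_m = K * V^2/(2g).
V^2 = 4.11^2 = 16.8921.
V^2/(2g) = 16.8921 / 19.62 = 0.861 m.
h_m = 4.31 * 0.861 = 3.7108 m.

3.7108


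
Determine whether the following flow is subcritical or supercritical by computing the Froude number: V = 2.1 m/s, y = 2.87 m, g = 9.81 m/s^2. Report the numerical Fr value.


The Froude number is defined as Fr = V / sqrt(g*y).
g*y = 9.81 * 2.87 = 28.1547.
sqrt(g*y) = sqrt(28.1547) = 5.3061.
Fr = 2.1 / 5.3061 = 0.3958.
Since Fr < 1, the flow is subcritical.

0.3958


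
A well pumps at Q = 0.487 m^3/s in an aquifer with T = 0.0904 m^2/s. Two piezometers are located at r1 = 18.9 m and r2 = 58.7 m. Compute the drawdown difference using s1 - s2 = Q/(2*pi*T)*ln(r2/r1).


Thiem equation: s1 - s2 = Q/(2*pi*T) * ln(r2/r1).
ln(r2/r1) = ln(58.7/18.9) = 1.1333.
Q/(2*pi*T) = 0.487 / (2*pi*0.0904) = 0.487 / 0.568 = 0.8574.
s1 - s2 = 0.8574 * 1.1333 = 0.9717 m.

0.9717


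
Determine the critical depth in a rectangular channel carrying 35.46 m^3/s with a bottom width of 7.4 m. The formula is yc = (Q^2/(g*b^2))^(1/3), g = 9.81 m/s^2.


Using yc = (Q^2 / (g * b^2))^(1/3):
Q^2 = 35.46^2 = 1257.41.
g * b^2 = 9.81 * 7.4^2 = 9.81 * 54.76 = 537.2.
Q^2 / (g*b^2) = 1257.41 / 537.2 = 2.3407.
yc = 2.3407^(1/3) = 1.3277 m.

1.3277


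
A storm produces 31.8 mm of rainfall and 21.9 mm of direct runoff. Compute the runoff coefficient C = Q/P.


The runoff coefficient C = runoff depth / rainfall depth.
C = 21.9 / 31.8
  = 0.6887.

0.6887


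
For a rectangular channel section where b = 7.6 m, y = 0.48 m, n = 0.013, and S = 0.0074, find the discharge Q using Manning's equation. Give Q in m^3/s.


For a rectangular channel, the cross-sectional area A = b * y = 7.6 * 0.48 = 3.65 m^2.
The wetted perimeter P = b + 2y = 7.6 + 2*0.48 = 8.56 m.
Hydraulic radius R = A/P = 3.65/8.56 = 0.4262 m.
Velocity V = (1/n)*R^(2/3)*S^(1/2) = (1/0.013)*0.4262^(2/3)*0.0074^(1/2) = 3.7474 m/s.
Discharge Q = A * V = 3.65 * 3.7474 = 13.67 m^3/s.

13.67


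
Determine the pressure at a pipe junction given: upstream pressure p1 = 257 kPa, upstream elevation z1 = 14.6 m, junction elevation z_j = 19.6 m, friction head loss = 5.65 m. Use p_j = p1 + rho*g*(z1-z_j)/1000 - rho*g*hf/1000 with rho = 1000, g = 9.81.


Junction pressure: p_j = p1 + rho*g*(z1 - z_j)/1000 - rho*g*hf/1000.
Elevation term = 1000*9.81*(14.6 - 19.6)/1000 = -49.05 kPa.
Friction term = 1000*9.81*5.65/1000 = 55.426 kPa.
p_j = 257 + -49.05 - 55.426 = 152.52 kPa.

152.52


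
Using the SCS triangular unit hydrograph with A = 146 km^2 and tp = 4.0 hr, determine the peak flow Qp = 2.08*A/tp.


SCS formula: Qp = 2.08 * A / tp.
Qp = 2.08 * 146 / 4.0
   = 303.68 / 4.0
   = 75.92 m^3/s per cm.

75.92


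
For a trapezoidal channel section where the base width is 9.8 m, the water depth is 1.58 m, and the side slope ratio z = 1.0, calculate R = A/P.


For a trapezoidal section with side slope z:
A = (b + z*y)*y = (9.8 + 1.0*1.58)*1.58 = 17.98 m^2.
P = b + 2*y*sqrt(1 + z^2) = 9.8 + 2*1.58*sqrt(1 + 1.0^2) = 14.269 m.
R = A/P = 17.98 / 14.269 = 1.2601 m.

1.2601


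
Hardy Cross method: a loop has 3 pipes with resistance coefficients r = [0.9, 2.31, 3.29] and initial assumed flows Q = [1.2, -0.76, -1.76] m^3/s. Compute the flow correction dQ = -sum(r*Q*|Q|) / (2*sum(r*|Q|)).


Numerator terms (r*Q*|Q|): 0.9*1.2*|1.2| = 1.296; 2.31*-0.76*|-0.76| = -1.3343; 3.29*-1.76*|-1.76| = -10.1911.
Sum of numerator = -10.2294.
Denominator terms (r*|Q|): 0.9*|1.2| = 1.08; 2.31*|-0.76| = 1.7556; 3.29*|-1.76| = 5.7904.
2 * sum of denominator = 2 * 8.626 = 17.252.
dQ = --10.2294 / 17.252 = 0.5929 m^3/s.

0.5929


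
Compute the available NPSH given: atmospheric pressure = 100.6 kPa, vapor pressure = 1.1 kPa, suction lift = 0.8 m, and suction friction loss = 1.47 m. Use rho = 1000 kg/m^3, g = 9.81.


NPSHa = p_atm/(rho*g) - z_s - hf_s - p_vap/(rho*g).
p_atm/(rho*g) = 100.6*1000 / (1000*9.81) = 10.255 m.
p_vap/(rho*g) = 1.1*1000 / (1000*9.81) = 0.112 m.
NPSHa = 10.255 - 0.8 - 1.47 - 0.112
      = 7.87 m.

7.87


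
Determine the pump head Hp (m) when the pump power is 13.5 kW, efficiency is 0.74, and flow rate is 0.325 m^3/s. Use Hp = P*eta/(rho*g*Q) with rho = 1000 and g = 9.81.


Pump head formula: Hp = P * eta / (rho * g * Q).
Numerator: P * eta = 13.5 * 1000 * 0.74 = 9990.0 W.
Denominator: rho * g * Q = 1000 * 9.81 * 0.325 = 3188.25.
Hp = 9990.0 / 3188.25 = 3.13 m.

3.13


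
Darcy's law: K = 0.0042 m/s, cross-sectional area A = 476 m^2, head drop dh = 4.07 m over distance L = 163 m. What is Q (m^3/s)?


Darcy's law: Q = K * A * i, where i = dh/L.
Hydraulic gradient i = 4.07 / 163 = 0.024969.
Q = 0.0042 * 476 * 0.024969
  = 0.0499 m^3/s.

0.0499


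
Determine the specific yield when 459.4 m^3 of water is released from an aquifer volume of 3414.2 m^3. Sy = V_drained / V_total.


Specific yield Sy = Volume drained / Total volume.
Sy = 459.4 / 3414.2
   = 0.1346.

0.1346


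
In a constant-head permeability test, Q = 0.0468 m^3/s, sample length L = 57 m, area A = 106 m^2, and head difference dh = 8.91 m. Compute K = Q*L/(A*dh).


From K = Q*L / (A*dh):
Numerator: Q*L = 0.0468 * 57 = 2.6676.
Denominator: A*dh = 106 * 8.91 = 944.46.
K = 2.6676 / 944.46 = 0.002824 m/s.

0.002824


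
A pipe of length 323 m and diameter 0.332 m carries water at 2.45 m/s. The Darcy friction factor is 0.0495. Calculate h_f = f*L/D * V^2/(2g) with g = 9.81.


Darcy-Weisbach equation: h_f = f * (L/D) * V^2/(2g).
f * L/D = 0.0495 * 323/0.332 = 48.1581.
V^2/(2g) = 2.45^2 / (2*9.81) = 6.0025 / 19.62 = 0.3059 m.
h_f = 48.1581 * 0.3059 = 14.733 m.

14.733


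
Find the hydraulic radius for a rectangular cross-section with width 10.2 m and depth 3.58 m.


For a rectangular section:
Flow area A = b * y = 10.2 * 3.58 = 36.52 m^2.
Wetted perimeter P = b + 2y = 10.2 + 2*3.58 = 17.36 m.
Hydraulic radius R = A/P = 36.52 / 17.36 = 2.1035 m.

2.1035


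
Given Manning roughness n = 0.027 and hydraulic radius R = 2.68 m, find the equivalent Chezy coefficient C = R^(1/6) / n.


The Chezy coefficient relates to Manning's n through C = R^(1/6) / n.
R^(1/6) = 2.68^(1/6) = 1.178571.
C = 1.178571 / 0.027 = 43.65 m^(1/2)/s.

43.65


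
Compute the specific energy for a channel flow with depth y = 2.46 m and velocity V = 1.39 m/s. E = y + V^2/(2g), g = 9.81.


Specific energy E = y + V^2/(2g).
Velocity head = V^2/(2g) = 1.39^2 / (2*9.81) = 1.9321 / 19.62 = 0.0985 m.
E = 2.46 + 0.0985 = 2.5585 m.

2.5585


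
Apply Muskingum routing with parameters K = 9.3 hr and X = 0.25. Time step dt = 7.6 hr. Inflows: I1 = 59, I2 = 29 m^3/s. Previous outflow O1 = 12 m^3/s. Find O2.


Muskingum coefficients:
denom = 2*K*(1-X) + dt = 2*9.3*(1-0.25) + 7.6 = 21.55.
C0 = (dt - 2*K*X)/denom = (7.6 - 2*9.3*0.25)/21.55 = 0.1369.
C1 = (dt + 2*K*X)/denom = (7.6 + 2*9.3*0.25)/21.55 = 0.5684.
C2 = (2*K*(1-X) - dt)/denom = 0.2947.
O2 = C0*I2 + C1*I1 + C2*O1
   = 0.1369*29 + 0.5684*59 + 0.2947*12
   = 41.04 m^3/s.

41.04


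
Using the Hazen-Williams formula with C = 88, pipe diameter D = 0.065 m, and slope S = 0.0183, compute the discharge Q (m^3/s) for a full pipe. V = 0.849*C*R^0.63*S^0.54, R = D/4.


For a full circular pipe, R = D/4 = 0.065/4 = 0.0163 m.
V = 0.849 * 88 * 0.0163^0.63 * 0.0183^0.54
  = 0.849 * 88 * 0.074617 * 0.115272
  = 0.6426 m/s.
Pipe area A = pi*D^2/4 = pi*0.065^2/4 = 0.0033 m^2.
Q = A * V = 0.0033 * 0.6426 = 0.0021 m^3/s.

0.0021


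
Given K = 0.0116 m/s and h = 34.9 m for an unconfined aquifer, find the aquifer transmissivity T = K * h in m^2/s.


Transmissivity is defined as T = K * h.
T = 0.0116 * 34.9
  = 0.4048 m^2/s.

0.4048


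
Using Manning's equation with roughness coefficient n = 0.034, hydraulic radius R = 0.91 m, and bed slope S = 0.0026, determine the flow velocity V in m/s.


Manning's equation gives V = (1/n) * R^(2/3) * S^(1/2).
First, compute R^(2/3) = 0.91^(2/3) = 0.9391.
Next, S^(1/2) = 0.0026^(1/2) = 0.05099.
Then 1/n = 1/0.034 = 29.41.
V = 29.41 * 0.9391 * 0.05099 = 1.4083 m/s.

1.4083


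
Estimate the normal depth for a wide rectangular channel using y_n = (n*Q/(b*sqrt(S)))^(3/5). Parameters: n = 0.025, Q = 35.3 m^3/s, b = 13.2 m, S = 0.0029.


We use the wide-channel approximation y_n = (n*Q/(b*sqrt(S)))^(3/5).
sqrt(S) = sqrt(0.0029) = 0.053852.
Numerator: n*Q = 0.025 * 35.3 = 0.8825.
Denominator: b*sqrt(S) = 13.2 * 0.053852 = 0.710846.
arg = 1.2415.
y_n = 1.2415^(3/5) = 1.1386 m.

1.1386


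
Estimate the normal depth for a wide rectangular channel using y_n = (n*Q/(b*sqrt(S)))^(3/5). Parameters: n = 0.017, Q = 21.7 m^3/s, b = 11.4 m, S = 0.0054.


We use the wide-channel approximation y_n = (n*Q/(b*sqrt(S)))^(3/5).
sqrt(S) = sqrt(0.0054) = 0.073485.
Numerator: n*Q = 0.017 * 21.7 = 0.3689.
Denominator: b*sqrt(S) = 11.4 * 0.073485 = 0.837729.
arg = 0.4404.
y_n = 0.4404^(3/5) = 0.6113 m.

0.6113


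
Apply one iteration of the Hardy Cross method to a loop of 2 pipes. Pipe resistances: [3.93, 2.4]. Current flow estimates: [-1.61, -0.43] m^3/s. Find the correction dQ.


Numerator terms (r*Q*|Q|): 3.93*-1.61*|-1.61| = -10.187; 2.4*-0.43*|-0.43| = -0.4438.
Sum of numerator = -10.6307.
Denominator terms (r*|Q|): 3.93*|-1.61| = 6.3273; 2.4*|-0.43| = 1.032.
2 * sum of denominator = 2 * 7.3593 = 14.7186.
dQ = --10.6307 / 14.7186 = 0.7223 m^3/s.

0.7223


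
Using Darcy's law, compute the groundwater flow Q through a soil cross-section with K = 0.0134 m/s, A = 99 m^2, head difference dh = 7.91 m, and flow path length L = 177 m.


Darcy's law: Q = K * A * i, where i = dh/L.
Hydraulic gradient i = 7.91 / 177 = 0.044689.
Q = 0.0134 * 99 * 0.044689
  = 0.0593 m^3/s.

0.0593


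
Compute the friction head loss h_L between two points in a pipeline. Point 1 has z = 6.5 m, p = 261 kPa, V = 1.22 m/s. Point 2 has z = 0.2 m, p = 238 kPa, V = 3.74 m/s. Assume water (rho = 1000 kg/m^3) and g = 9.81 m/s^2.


Total head at each section: H = z + p/(rho*g) + V^2/(2g).
H1 = 6.5 + 261*1000/(1000*9.81) + 1.22^2/(2*9.81)
   = 6.5 + 26.606 + 0.0759
   = 33.181 m.
H2 = 0.2 + 238*1000/(1000*9.81) + 3.74^2/(2*9.81)
   = 0.2 + 24.261 + 0.7129
   = 25.174 m.
h_L = H1 - H2 = 33.181 - 25.174 = 8.007 m.

8.007


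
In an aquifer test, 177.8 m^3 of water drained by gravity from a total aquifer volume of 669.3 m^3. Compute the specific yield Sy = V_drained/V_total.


Specific yield Sy = Volume drained / Total volume.
Sy = 177.8 / 669.3
   = 0.2657.

0.2657


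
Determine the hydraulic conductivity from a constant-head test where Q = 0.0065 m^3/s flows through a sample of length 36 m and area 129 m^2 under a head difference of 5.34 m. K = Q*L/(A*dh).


From K = Q*L / (A*dh):
Numerator: Q*L = 0.0065 * 36 = 0.234.
Denominator: A*dh = 129 * 5.34 = 688.86.
K = 0.234 / 688.86 = 0.00034 m/s.

0.00034


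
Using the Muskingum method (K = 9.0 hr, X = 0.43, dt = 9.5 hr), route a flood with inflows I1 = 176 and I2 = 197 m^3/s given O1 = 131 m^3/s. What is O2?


Muskingum coefficients:
denom = 2*K*(1-X) + dt = 2*9.0*(1-0.43) + 9.5 = 19.76.
C0 = (dt - 2*K*X)/denom = (9.5 - 2*9.0*0.43)/19.76 = 0.0891.
C1 = (dt + 2*K*X)/denom = (9.5 + 2*9.0*0.43)/19.76 = 0.8725.
C2 = (2*K*(1-X) - dt)/denom = 0.0385.
O2 = C0*I2 + C1*I1 + C2*O1
   = 0.0891*197 + 0.8725*176 + 0.0385*131
   = 176.14 m^3/s.

176.14


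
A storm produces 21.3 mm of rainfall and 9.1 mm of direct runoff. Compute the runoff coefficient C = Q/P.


The runoff coefficient C = runoff depth / rainfall depth.
C = 9.1 / 21.3
  = 0.4272.

0.4272


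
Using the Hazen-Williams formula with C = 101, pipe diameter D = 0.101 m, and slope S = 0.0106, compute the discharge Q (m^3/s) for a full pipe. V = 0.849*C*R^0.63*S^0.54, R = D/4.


For a full circular pipe, R = D/4 = 0.101/4 = 0.0253 m.
V = 0.849 * 101 * 0.0253^0.63 * 0.0106^0.54
  = 0.849 * 101 * 0.098497 * 0.085835
  = 0.725 m/s.
Pipe area A = pi*D^2/4 = pi*0.101^2/4 = 0.008 m^2.
Q = A * V = 0.008 * 0.725 = 0.0058 m^3/s.

0.0058


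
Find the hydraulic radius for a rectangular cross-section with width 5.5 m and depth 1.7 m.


For a rectangular section:
Flow area A = b * y = 5.5 * 1.7 = 9.35 m^2.
Wetted perimeter P = b + 2y = 5.5 + 2*1.7 = 8.9 m.
Hydraulic radius R = A/P = 9.35 / 8.9 = 1.0506 m.

1.0506


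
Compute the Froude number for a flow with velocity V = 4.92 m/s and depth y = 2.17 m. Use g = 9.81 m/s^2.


The Froude number is defined as Fr = V / sqrt(g*y).
g*y = 9.81 * 2.17 = 21.2877.
sqrt(g*y) = sqrt(21.2877) = 4.6139.
Fr = 4.92 / 4.6139 = 1.0664.

1.0664


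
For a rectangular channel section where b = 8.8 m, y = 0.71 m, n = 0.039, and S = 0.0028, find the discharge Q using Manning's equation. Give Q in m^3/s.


For a rectangular channel, the cross-sectional area A = b * y = 8.8 * 0.71 = 6.25 m^2.
The wetted perimeter P = b + 2y = 8.8 + 2*0.71 = 10.22 m.
Hydraulic radius R = A/P = 6.25/10.22 = 0.6114 m.
Velocity V = (1/n)*R^(2/3)*S^(1/2) = (1/0.039)*0.6114^(2/3)*0.0028^(1/2) = 0.9773 m/s.
Discharge Q = A * V = 6.25 * 0.9773 = 6.106 m^3/s.

6.106


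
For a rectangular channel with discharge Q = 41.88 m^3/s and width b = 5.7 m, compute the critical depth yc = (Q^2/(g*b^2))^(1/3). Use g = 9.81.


Using yc = (Q^2 / (g * b^2))^(1/3):
Q^2 = 41.88^2 = 1753.93.
g * b^2 = 9.81 * 5.7^2 = 9.81 * 32.49 = 318.73.
Q^2 / (g*b^2) = 1753.93 / 318.73 = 5.5029.
yc = 5.5029^(1/3) = 1.7655 m.

1.7655


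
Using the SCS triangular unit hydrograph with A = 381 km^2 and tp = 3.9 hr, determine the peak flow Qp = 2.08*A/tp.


SCS formula: Qp = 2.08 * A / tp.
Qp = 2.08 * 381 / 3.9
   = 792.48 / 3.9
   = 203.2 m^3/s per cm.

203.2


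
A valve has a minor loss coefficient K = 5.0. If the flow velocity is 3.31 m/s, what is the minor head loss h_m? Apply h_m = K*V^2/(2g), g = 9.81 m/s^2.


Minor loss formula: h_m = K * V^2/(2g).
V^2 = 3.31^2 = 10.9561.
V^2/(2g) = 10.9561 / 19.62 = 0.5584 m.
h_m = 5.0 * 0.5584 = 2.7921 m.

2.7921


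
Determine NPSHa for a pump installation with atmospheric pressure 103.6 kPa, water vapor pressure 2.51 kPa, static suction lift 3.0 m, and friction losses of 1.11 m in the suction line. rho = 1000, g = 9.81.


NPSHa = p_atm/(rho*g) - z_s - hf_s - p_vap/(rho*g).
p_atm/(rho*g) = 103.6*1000 / (1000*9.81) = 10.561 m.
p_vap/(rho*g) = 2.51*1000 / (1000*9.81) = 0.256 m.
NPSHa = 10.561 - 3.0 - 1.11 - 0.256
      = 6.19 m.

6.19


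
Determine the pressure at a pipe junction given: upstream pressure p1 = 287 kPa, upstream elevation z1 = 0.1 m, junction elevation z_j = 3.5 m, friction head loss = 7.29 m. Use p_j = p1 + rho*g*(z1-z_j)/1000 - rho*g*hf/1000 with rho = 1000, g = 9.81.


Junction pressure: p_j = p1 + rho*g*(z1 - z_j)/1000 - rho*g*hf/1000.
Elevation term = 1000*9.81*(0.1 - 3.5)/1000 = -33.354 kPa.
Friction term = 1000*9.81*7.29/1000 = 71.515 kPa.
p_j = 287 + -33.354 - 71.515 = 182.13 kPa.

182.13


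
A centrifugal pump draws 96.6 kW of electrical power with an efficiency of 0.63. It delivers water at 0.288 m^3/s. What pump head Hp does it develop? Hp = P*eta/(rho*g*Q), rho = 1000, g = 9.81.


Pump head formula: Hp = P * eta / (rho * g * Q).
Numerator: P * eta = 96.6 * 1000 * 0.63 = 60858.0 W.
Denominator: rho * g * Q = 1000 * 9.81 * 0.288 = 2825.28.
Hp = 60858.0 / 2825.28 = 21.54 m.

21.54


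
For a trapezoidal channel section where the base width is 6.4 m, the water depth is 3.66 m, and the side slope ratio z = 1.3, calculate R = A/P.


For a trapezoidal section with side slope z:
A = (b + z*y)*y = (6.4 + 1.3*3.66)*3.66 = 40.838 m^2.
P = b + 2*y*sqrt(1 + z^2) = 6.4 + 2*3.66*sqrt(1 + 1.3^2) = 18.406 m.
R = A/P = 40.838 / 18.406 = 2.2188 m.

2.2188


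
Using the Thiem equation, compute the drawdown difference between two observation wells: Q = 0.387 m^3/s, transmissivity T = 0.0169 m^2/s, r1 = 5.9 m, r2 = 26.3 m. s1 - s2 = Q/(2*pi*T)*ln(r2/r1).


Thiem equation: s1 - s2 = Q/(2*pi*T) * ln(r2/r1).
ln(r2/r1) = ln(26.3/5.9) = 1.4946.
Q/(2*pi*T) = 0.387 / (2*pi*0.0169) = 0.387 / 0.1062 = 3.6446.
s1 - s2 = 3.6446 * 1.4946 = 5.4472 m.

5.4472


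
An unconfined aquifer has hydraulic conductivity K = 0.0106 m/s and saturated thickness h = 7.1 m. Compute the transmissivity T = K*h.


Transmissivity is defined as T = K * h.
T = 0.0106 * 7.1
  = 0.0753 m^2/s.

0.0753


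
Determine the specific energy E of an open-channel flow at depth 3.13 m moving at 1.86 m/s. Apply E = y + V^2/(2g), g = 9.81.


Specific energy E = y + V^2/(2g).
Velocity head = V^2/(2g) = 1.86^2 / (2*9.81) = 3.4596 / 19.62 = 0.1763 m.
E = 3.13 + 0.1763 = 3.3063 m.

3.3063


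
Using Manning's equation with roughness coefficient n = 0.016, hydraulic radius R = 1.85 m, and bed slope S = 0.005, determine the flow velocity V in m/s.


Manning's equation gives V = (1/n) * R^(2/3) * S^(1/2).
First, compute R^(2/3) = 1.85^(2/3) = 1.507.
Next, S^(1/2) = 0.005^(1/2) = 0.070711.
Then 1/n = 1/0.016 = 62.5.
V = 62.5 * 1.507 * 0.070711 = 6.6601 m/s.

6.6601


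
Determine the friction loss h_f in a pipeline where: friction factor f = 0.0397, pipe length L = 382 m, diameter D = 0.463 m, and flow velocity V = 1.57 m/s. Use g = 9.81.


Darcy-Weisbach equation: h_f = f * (L/D) * V^2/(2g).
f * L/D = 0.0397 * 382/0.463 = 32.7546.
V^2/(2g) = 1.57^2 / (2*9.81) = 2.4649 / 19.62 = 0.1256 m.
h_f = 32.7546 * 0.1256 = 4.115 m.

4.115


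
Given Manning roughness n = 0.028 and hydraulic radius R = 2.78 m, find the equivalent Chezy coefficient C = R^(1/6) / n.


The Chezy coefficient relates to Manning's n through C = R^(1/6) / n.
R^(1/6) = 2.78^(1/6) = 1.185789.
C = 1.185789 / 0.028 = 42.35 m^(1/2)/s.

42.35


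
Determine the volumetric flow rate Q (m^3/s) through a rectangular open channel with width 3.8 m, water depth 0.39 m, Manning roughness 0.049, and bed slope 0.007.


For a rectangular channel, the cross-sectional area A = b * y = 3.8 * 0.39 = 1.48 m^2.
The wetted perimeter P = b + 2y = 3.8 + 2*0.39 = 4.58 m.
Hydraulic radius R = A/P = 1.48/4.58 = 0.3236 m.
Velocity V = (1/n)*R^(2/3)*S^(1/2) = (1/0.049)*0.3236^(2/3)*0.007^(1/2) = 0.8048 m/s.
Discharge Q = A * V = 1.48 * 0.8048 = 1.193 m^3/s.

1.193
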